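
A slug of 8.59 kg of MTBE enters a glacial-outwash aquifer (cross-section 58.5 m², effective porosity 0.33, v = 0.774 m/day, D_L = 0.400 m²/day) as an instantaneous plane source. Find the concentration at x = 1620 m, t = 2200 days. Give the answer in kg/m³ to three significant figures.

0.000603 kg/m³

For an instantaneous plane source, C(x,t) = M/(n_e·A·√(4πDt)) · exp(−(x−vt)²/(4Dt)), with n_e·A the pore (flow) area.
Plume center vt = 0.774 × 2200 = 1702.8 m, so the well at 1620 m is 82.8 m upgradient of the peak.
√(4πDt) = 105.2 m, giving peak height M/(n_e·A·√(4πDt)) = 8.59/(0.33 × 58.5 × 105.2) = 0.004230 kg/m³.
(x−vt)²/(4Dt) = (-82.8)²/(4 × 0.400 × 2200) = 1.948; exp(−1.948) = 0.1426.
C = 0.004230 × 0.1426 = 0.000603 kg/m³.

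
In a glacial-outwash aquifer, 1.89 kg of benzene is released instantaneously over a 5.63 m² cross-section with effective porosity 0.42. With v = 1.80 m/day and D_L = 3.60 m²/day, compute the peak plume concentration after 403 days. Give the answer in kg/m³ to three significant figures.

0.00592 kg/m³

The peak of an instantaneous 1D plume sits at x = vt; there the Gaussian factor is 1 and C_max = M/(n_e·A·√(4πDt)), where n_e·A is the pore area the mass is dissolved in.
√(4πDt) = √(4π × 3.60 × 403) = 135.0 m, so C_max = 1.89/(0.42 × 5.63 × 135.0) = 0.00592 kg/m³.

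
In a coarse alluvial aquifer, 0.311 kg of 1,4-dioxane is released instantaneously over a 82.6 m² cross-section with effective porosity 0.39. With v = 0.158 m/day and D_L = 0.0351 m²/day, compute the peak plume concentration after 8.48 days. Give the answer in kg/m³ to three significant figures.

0.00499 kg/m³

The peak of an instantaneous 1D plume sits at x = vt; there the Gaussian factor is 1 and C_max = M/(n_e·A·√(4πDt)), where n_e·A is the pore area the mass is dissolved in.
√(4πDt) = √(4π × 0.0351 × 8.48) = 1.934 m, so C_max = 0.311/(0.39 × 82.6 × 1.934) = 0.00499 kg/m³.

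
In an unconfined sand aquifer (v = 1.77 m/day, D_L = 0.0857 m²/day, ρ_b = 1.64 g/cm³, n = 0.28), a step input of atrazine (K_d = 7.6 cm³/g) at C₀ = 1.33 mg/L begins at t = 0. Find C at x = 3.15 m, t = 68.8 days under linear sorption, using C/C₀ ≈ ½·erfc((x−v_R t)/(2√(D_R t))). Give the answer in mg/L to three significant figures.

0.234 mg/L

Retardation factor R = 1 + ρ_b·K_d/n = 1 + 1.64 × 7.6/0.28 = 45.51.
Sorption retards both mechanisms: v_R = v/R = 0.03889 m/day, D_R = D/R = 0.001883 m²/day.
v_R·t = 0.03889 × 68.8 = 2.675632 m; 2√(D_R t) = 0.7199 m; argument = (3.15 − 2.675632)/0.7199 = 0.6589.
C = C₀ × ½·erfc(0.6589) = 1.33 × 0.1757 = 0.234 mg/L.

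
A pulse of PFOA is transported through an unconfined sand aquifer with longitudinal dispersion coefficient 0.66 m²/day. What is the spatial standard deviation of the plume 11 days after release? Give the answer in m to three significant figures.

3.81 m

Dispersive spreading gives a Gaussian with σ² = 2Dt; advection only shifts the center.
σ = √(2 × 0.66 × 11) = 3.81 m.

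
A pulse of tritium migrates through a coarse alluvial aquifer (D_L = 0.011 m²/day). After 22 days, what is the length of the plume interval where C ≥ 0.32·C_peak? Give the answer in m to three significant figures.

The plume is Gaussian with σ = √(2Dt) = √(2 × 0.011 × 22) = 0.6957 m.
C/C_peak = exp(−Δx²/(2σ²)) = 0.32 ⇒ Δx = σ·√(−2 ln 0.32) = 0.6957 × 1.510 = 1.051 m.
Width = 2Δx = 2.10 m.

2.10 m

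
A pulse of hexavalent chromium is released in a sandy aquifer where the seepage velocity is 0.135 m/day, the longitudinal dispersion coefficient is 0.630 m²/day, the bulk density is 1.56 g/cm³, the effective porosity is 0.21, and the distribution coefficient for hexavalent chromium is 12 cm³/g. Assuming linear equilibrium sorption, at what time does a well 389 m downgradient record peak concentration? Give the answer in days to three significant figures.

257000 days

Retardation factor R = 1 + ρ_b·K_d/n = 1 + 1.56 × 12/0.21 = 90.14.
Sorption retards both mechanisms: v_R = v/R = 0.001498 m/day, D_R = D/R = 0.006989 m²/day.
Peak time from v_R²t² + 2D_R t − x² = 0: t = (√(D_R² + v_R²x²) − D_R)/v_R².
√(D_R² + v_R²x²) = √(0.006989² + 0.001498² × 389²) = 0.5828; v_R² = 2.244e-06.
t = (0.5828 − 0.006989)/2.244e-06 = 257000 days.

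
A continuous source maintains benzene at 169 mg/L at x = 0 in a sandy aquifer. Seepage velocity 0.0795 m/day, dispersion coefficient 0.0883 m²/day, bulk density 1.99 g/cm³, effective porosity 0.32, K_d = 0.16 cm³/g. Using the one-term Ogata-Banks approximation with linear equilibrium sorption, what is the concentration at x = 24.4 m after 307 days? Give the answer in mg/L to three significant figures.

Retardation factor R = 1 + ρ_b·K_d/n = 1 + 1.99 × 0.16/0.32 = 1.995.
Sorption retards both mechanisms: v_R = v/R = 0.03985 m/day, D_R = D/R = 0.04426 m²/day.
v_R·t = 0.03985 × 307 = 12.23395 m; 2√(D_R t) = 7.372 m; argument = (24.4 − 12.23395)/7.372 = 1.650.
C = C₀ × ½·erfc(1.650) = 169 × 0.009812 = 1.66 mg/L.

1.66 mg/L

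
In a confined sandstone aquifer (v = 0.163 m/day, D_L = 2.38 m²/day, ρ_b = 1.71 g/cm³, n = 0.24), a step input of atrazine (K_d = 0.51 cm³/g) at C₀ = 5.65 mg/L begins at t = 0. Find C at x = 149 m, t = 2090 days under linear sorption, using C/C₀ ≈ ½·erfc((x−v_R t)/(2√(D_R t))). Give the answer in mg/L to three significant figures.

0.292 mg/L

Retardation factor R = 1 + ρ_b·K_d/n = 1 + 1.71 × 0.51/0.24 = 4.634.
Sorption retards both mechanisms: v_R = v/R = 0.03517 m/day, D_R = D/R = 0.5136 m²/day.
v_R·t = 0.03517 × 2090 = 73.5053 m; 2√(D_R t) = 65.53 m; argument = (149 − 73.5053)/65.53 = 1.152.
C = C₀ × ½·erfc(1.152) = 5.65 × 0.05164 = 0.292 mg/L.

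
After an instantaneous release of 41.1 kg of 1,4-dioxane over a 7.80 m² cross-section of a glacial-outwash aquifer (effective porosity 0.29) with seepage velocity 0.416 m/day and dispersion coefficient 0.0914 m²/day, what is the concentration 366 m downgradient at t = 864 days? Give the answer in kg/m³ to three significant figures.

0.503 kg/m³

For an instantaneous plane source, C(x,t) = M/(n_e·A·√(4πDt)) · exp(−(x−vt)²/(4Dt)), with n_e·A the pore (flow) area.
Plume center vt = 0.416 × 864 = 359.424 m, so the well at 366 m is 6.576 m downgradient of the peak.
√(4πDt) = 31.50 m, giving peak height M/(n_e·A·√(4πDt)) = 41.1/(0.29 × 7.80 × 31.50) = 0.5768 kg/m³.
(x−vt)²/(4Dt) = (6.576)²/(4 × 0.0914 × 864) = 0.1369; exp(−0.1369) = 0.8721.
C = 0.5768 × 0.8721 = 0.503 kg/m³.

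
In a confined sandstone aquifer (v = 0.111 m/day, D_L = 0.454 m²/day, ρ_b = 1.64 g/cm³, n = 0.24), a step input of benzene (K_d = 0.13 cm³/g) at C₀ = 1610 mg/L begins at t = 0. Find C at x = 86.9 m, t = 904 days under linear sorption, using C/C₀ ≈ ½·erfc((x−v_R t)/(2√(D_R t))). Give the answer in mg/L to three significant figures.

Retardation factor R = 1 + ρ_b·K_d/n = 1 + 1.64 × 0.13/0.24 = 1.888.
Sorption retards both mechanisms: v_R = v/R = 0.05879 m/day, D_R = D/R = 0.2405 m²/day.
v_R·t = 0.05879 × 904 = 53.14616 m; 2√(D_R t) = 29.49 m; argument = (86.9 − 53.14616)/29.49 = 1.145.
C = C₀ × ½·erfc(1.145) = 1610 × 0.05269 = 84.8 mg/L.

84.8 mg/L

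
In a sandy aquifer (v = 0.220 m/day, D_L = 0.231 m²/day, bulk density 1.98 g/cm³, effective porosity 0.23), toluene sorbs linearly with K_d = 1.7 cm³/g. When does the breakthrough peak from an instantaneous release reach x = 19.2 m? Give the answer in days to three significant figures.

1290 days

Retardation factor R = 1 + ρ_b·K_d/n = 1 + 1.98 × 1.7/0.23 = 15.63.
Sorption retards both mechanisms: v_R = v/R = 0.01408 m/day, D_R = D/R = 0.01478 m²/day.
Peak time from v_R²t² + 2D_R t − x² = 0: t = (√(D_R² + v_R²x²) − D_R)/v_R².
√(D_R² + v_R²x²) = √(0.01478² + 0.01408² × 19.2²) = 0.2707; v_R² = 0.0001982.
t = (0.2707 − 0.01478)/0.0001982 = 1290 days.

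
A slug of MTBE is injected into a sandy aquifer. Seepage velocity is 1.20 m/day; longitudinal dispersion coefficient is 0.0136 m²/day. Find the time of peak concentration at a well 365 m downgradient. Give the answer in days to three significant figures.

304 days

For the 1D instantaneous-source solution, setting ∂C/∂t = 0 at fixed x gives v²t² + 2Dt − x² = 0, so t = (√(D² + v²x²) − D)/v².
√(D² + v²x²) = √(0.0136² + 1.20² × 365²) = 438.0; v² = 1.44.
t = (438.0 − 0.0136)/1.44 = 304 days (vs. the pure-advection estimate x/v = 304 d).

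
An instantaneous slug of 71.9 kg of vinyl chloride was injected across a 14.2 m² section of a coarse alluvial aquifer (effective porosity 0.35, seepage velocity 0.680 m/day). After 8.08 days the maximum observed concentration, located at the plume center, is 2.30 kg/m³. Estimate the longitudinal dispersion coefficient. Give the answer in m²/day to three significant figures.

0.390 m²/day

At the plume center C_max = M/(n_e·A·√(4πDt)), so D = M²/(4πt·(n_e·A·C_max)²).
n_e·A·C_max = 0.35 × 14.2 × 2.30 = 11.43 kg/m.
D = 71.9²/(4π × 8.08 × 11.43²) = 0.390 m²/day.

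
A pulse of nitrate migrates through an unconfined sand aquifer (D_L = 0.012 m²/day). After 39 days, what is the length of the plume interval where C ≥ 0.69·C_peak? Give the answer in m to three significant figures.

1.67 m

The plume is Gaussian with σ = √(2Dt) = √(2 × 0.012 × 39) = 0.9675 m.
C/C_peak = exp(−Δx²/(2σ²)) = 0.69 ⇒ Δx = σ·√(−2 ln 0.69) = 0.9675 × 0.8615 = 0.8335 m.
Width = 2Δx = 1.67 m.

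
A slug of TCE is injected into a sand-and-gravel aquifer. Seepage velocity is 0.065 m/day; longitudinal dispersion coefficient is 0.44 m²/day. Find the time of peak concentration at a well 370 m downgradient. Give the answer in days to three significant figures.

For the 1D instantaneous-source solution, setting ∂C/∂t = 0 at fixed x gives v²t² + 2Dt − x² = 0, so t = (√(D² + v²x²) − D)/v².
√(D² + v²x²) = √(0.44² + 0.065² × 370²) = 24.05; v² = 0.004225.
t = (24.05 − 0.44)/0.004225 = 5590 days (vs. the pure-advection estimate x/v = 5690 d).

5590 days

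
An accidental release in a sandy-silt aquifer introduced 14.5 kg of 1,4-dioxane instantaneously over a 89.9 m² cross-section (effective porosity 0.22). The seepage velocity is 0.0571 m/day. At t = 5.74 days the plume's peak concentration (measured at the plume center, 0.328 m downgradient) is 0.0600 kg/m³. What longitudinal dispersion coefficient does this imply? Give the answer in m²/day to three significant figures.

2.07 m²/day

At the plume center C_max = M/(n_e·A·√(4πDt)), so D = M²/(4πt·(n_e·A·C_max)²).
n_e·A·C_max = 0.22 × 89.9 × 0.0600 = 1.187 kg/m.
D = 14.5²/(4π × 5.74 × 1.187²) = 2.07 m²/day.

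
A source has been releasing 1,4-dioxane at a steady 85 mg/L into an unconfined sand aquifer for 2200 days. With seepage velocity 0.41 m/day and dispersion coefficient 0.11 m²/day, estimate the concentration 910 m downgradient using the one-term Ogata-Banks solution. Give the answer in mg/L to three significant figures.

30.4 mg/L

For a continuous step input, C/C₀ ≈ ½·erfc((x−vt)/(2√(Dt))).
vt = 0.41 × 2200 = 902 m and 2√(Dt) = 2√(0.11 × 2200) = 31.11 m.
Argument (x−vt)/(2√(Dt)) = (910 − 902)/31.11 = 0.2572; ½·erfc(0.2572) = 0.3580.
C = 85 × 0.3580 = 30.4 mg/L.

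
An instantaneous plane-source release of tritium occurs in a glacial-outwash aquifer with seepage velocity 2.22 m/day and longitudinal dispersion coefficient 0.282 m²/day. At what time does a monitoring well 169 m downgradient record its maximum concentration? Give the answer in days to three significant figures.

76.1 days

For the 1D instantaneous-source solution, setting ∂C/∂t = 0 at fixed x gives v²t² + 2Dt − x² = 0, so t = (√(D² + v²x²) − D)/v².
√(D² + v²x²) = √(0.282² + 2.22² × 169²) = 375.2; v² = 4.9284.
t = (375.2 − 0.282)/4.9284 = 76.1 days (vs. the pure-advection estimate x/v = 76.1 d).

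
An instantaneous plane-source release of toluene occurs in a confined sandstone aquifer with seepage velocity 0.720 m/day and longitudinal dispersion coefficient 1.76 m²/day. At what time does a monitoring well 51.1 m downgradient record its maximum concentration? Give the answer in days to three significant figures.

67.7 days

For the 1D instantaneous-source solution, setting ∂C/∂t = 0 at fixed x gives v²t² + 2Dt − x² = 0, so t = (√(D² + v²x²) − D)/v².
√(D² + v²x²) = √(1.76² + 0.720² × 51.1²) = 36.83; v² = 0.5184.
t = (36.83 − 1.76)/0.5184 = 67.7 days (vs. the pure-advection estimate x/v = 71.0 d).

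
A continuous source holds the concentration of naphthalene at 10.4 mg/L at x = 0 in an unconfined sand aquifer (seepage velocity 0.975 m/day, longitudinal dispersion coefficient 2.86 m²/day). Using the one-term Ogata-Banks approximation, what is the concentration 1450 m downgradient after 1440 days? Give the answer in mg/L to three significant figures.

3.18 mg/L

For a continuous step input, C/C₀ ≈ ½·erfc((x−vt)/(2√(Dt))).
vt = 0.975 × 1440 = 1404 m and 2√(Dt) = 2√(2.86 × 1440) = 128.3 m.
Argument (x−vt)/(2√(Dt)) = (1450 − 1404)/128.3 = 0.3585; ½·erfc(0.3585) = 0.3061.
C = 10.4 × 0.3061 = 3.18 mg/L.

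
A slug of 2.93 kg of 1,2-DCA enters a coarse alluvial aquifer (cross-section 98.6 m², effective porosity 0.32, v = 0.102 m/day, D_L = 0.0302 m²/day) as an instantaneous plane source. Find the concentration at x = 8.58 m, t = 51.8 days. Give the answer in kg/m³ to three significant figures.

0.00369 kg/m³

For an instantaneous plane source, C(x,t) = M/(n_e·A·√(4πDt)) · exp(−(x−vt)²/(4Dt)), with n_e·A the pore (flow) area.
Plume center vt = 0.102 × 51.8 = 5.2836 m, so the well at 8.58 m is 3.2964 m downgradient of the peak.
√(4πDt) = 4.434 m, giving peak height M/(n_e·A·√(4πDt)) = 2.93/(0.32 × 98.6 × 4.434) = 0.02094 kg/m³.
(x−vt)²/(4Dt) = (3.2964)²/(4 × 0.0302 × 51.8) = 1.737; exp(−1.737) = 0.1760.
C = 0.02094 × 0.1760 = 0.00369 kg/m³.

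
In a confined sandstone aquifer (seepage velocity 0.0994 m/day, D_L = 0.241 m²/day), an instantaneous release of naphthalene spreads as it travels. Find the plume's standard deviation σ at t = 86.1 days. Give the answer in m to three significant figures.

6.44 m

Dispersive spreading gives a Gaussian with σ² = 2Dt; advection only shifts the center.
σ = √(2 × 0.241 × 86.1) = 6.44 m.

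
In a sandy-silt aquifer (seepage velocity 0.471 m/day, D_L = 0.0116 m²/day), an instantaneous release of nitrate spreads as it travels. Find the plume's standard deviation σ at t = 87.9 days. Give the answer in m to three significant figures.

1.43 m

Dispersive spreading gives a Gaussian with σ² = 2Dt; advection only shifts the center.
σ = √(2 × 0.0116 × 87.9) = 1.43 m.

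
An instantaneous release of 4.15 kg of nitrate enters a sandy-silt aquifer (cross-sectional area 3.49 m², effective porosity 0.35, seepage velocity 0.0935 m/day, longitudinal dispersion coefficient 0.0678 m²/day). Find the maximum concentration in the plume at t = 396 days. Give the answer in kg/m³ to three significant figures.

The peak of an instantaneous 1D plume sits at x = vt; there the Gaussian factor is 1 and C_max = M/(n_e·A·√(4πDt)), where n_e·A is the pore area the mass is dissolved in.
√(4πDt) = √(4π × 0.0678 × 396) = 18.37 m, so C_max = 4.15/(0.35 × 3.49 × 18.37) = 0.185 kg/m³.

0.185 kg/m³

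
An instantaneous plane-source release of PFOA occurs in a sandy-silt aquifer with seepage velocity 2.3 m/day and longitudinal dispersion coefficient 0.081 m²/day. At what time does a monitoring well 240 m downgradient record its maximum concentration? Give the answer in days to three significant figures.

104 days

For the 1D instantaneous-source solution, setting ∂C/∂t = 0 at fixed x gives v²t² + 2Dt − x² = 0, so t = (√(D² + v²x²) − D)/v².
√(D² + v²x²) = √(0.081² + 2.3² × 240²) = 552.0; v² = 5.29.
t = (552.0 − 0.081)/5.29 = 104 days (vs. the pure-advection estimate x/v = 104 d).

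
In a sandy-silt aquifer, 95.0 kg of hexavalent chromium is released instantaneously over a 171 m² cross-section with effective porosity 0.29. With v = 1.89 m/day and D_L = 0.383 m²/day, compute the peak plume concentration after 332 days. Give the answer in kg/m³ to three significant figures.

The peak of an instantaneous 1D plume sits at x = vt; there the Gaussian factor is 1 and C_max = M/(n_e·A·√(4πDt)), where n_e·A is the pore area the mass is dissolved in.
√(4πDt) = √(4π × 0.383 × 332) = 39.97 m, so C_max = 95.0/(0.29 × 171 × 39.97) = 0.0479 kg/m³.

0.0479 kg/m³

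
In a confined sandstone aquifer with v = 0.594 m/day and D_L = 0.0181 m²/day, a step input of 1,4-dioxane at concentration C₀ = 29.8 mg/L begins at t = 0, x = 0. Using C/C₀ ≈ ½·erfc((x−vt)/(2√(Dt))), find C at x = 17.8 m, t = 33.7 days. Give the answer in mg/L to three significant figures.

For a continuous step input, C/C₀ ≈ ½·erfc((x−vt)/(2√(Dt))).
vt = 0.594 × 33.7 = 20.0178 m and 2√(Dt) = 2√(0.0181 × 33.7) = 1.562 m.
Argument (x−vt)/(2√(Dt)) = (17.8 − 20.0178)/1.562 = -1.420; ½·erfc(-1.420) = 0.9777.
C = 29.8 × 0.9777 = 29.1 mg/L.

29.1 mg/L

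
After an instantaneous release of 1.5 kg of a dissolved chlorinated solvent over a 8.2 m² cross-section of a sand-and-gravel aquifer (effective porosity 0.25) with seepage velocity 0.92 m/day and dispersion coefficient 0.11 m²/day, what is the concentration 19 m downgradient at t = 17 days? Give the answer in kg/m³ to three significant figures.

0.0334 kg/m³

For an instantaneous plane source, C(x,t) = M/(n_e·A·√(4πDt)) · exp(−(x−vt)²/(4Dt)), with n_e·A the pore (flow) area.
Plume center vt = 0.92 × 17 = 15.64 m, so the well at 19 m is 3.36 m downgradient of the peak.
√(4πDt) = 4.848 m, giving peak height M/(n_e·A·√(4πDt)) = 1.5/(0.25 × 8.2 × 4.848) = 0.1509 kg/m³.
(x−vt)²/(4Dt) = (3.36)²/(4 × 0.11 × 17) = 1.509; exp(−1.509) = 0.2211.
C = 0.1509 × 0.2211 = 0.0334 kg/m³.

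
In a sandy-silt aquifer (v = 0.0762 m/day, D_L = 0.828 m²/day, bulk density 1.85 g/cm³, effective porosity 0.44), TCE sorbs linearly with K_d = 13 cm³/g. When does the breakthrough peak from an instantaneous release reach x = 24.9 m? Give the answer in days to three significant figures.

Retardation factor R = 1 + ρ_b·K_d/n = 1 + 1.85 × 13/0.44 = 55.66.
Sorption retards both mechanisms: v_R = v/R = 0.001369 m/day, D_R = D/R = 0.01488 m²/day.
Peak time from v_R²t² + 2D_R t − x² = 0: t = (√(D_R² + v_R²x²) − D_R)/v_R².
√(D_R² + v_R²x²) = √(0.01488² + 0.001369² × 24.9²) = 0.03719; v_R² = 1.874e-06.
t = (0.03719 − 0.01488)/1.874e-06 = 11900 days.

11900 days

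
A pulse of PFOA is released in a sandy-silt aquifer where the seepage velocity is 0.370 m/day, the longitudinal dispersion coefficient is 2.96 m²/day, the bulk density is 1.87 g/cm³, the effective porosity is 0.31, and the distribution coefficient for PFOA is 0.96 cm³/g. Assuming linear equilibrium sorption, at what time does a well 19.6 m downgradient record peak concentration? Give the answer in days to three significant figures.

Retardation factor R = 1 + ρ_b·K_d/n = 1 + 1.87 × 0.96/0.31 = 6.791.
Sorption retards both mechanisms: v_R = v/R = 0.05448 m/day, D_R = D/R = 0.4359 m²/day.
Peak time from v_R²t² + 2D_R t − x² = 0: t = (√(D_R² + v_R²x²) − D_R)/v_R².
√(D_R² + v_R²x²) = √(0.4359² + 0.05448² × 19.6²) = 1.153; v_R² = 0.002968.
t = (1.153 − 0.4359)/0.002968 = 242 days.

242 days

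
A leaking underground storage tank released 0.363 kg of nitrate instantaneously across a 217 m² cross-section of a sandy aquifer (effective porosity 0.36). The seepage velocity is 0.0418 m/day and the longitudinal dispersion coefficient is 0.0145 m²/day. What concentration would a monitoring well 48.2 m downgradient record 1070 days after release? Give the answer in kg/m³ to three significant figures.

For an instantaneous plane source, C(x,t) = M/(n_e·A·√(4πDt)) · exp(−(x−vt)²/(4Dt)), with n_e·A the pore (flow) area.
Plume center vt = 0.0418 × 1070 = 44.726 m, so the well at 48.2 m is 3.474 m downgradient of the peak.
√(4πDt) = 13.96 m, giving peak height M/(n_e·A·√(4πDt)) = 0.363/(0.36 × 217 × 13.96) = 0.0003329 kg/m³.
(x−vt)²/(4Dt) = (3.474)²/(4 × 0.0145 × 1070) = 0.1945; exp(−0.1945) = 0.8232.
C = 0.0003329 × 0.8232 = 0.000274 kg/m³.

0.000274 kg/m³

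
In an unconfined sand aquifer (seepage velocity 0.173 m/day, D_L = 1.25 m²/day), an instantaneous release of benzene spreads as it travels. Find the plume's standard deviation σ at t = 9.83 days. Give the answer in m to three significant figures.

4.96 m

Dispersive spreading gives a Gaussian with σ² = 2Dt; advection only shifts the center.
σ = √(2 × 1.25 × 9.83) = 4.96 m.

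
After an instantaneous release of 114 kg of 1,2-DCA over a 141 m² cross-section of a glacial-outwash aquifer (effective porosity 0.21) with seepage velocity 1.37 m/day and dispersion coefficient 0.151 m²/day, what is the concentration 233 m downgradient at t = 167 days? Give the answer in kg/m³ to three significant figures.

0.181 kg/m³

For an instantaneous plane source, C(x,t) = M/(n_e·A·√(4πDt)) · exp(−(x−vt)²/(4Dt)), with n_e·A the pore (flow) area.
Plume center vt = 1.37 × 167 = 228.79 m, so the well at 233 m is 4.21 m downgradient of the peak.
√(4πDt) = 17.80 m, giving peak height M/(n_e·A·√(4πDt)) = 114/(0.21 × 141 × 17.80) = 0.2163 kg/m³.
(x−vt)²/(4Dt) = (4.21)²/(4 × 0.151 × 167) = 0.1757; exp(−0.1757) = 0.8389.
C = 0.2163 × 0.8389 = 0.181 kg/m³.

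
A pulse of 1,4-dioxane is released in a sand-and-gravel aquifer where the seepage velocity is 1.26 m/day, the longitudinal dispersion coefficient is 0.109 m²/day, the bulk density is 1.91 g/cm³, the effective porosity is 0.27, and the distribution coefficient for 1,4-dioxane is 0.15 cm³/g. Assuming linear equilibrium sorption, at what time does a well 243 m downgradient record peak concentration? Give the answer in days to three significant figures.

397 days

Retardation factor R = 1 + ρ_b·K_d/n = 1 + 1.91 × 0.15/0.27 = 2.061.
Sorption retards both mechanisms: v_R = v/R = 0.6114 m/day, D_R = D/R = 0.05289 m²/day.
Peak time from v_R²t² + 2D_R t − x² = 0: t = (√(D_R² + v_R²x²) − D_R)/v_R².
√(D_R² + v_R²x²) = √(0.05289² + 0.6114² × 243²) = 148.6; v_R² = 0.3738.
t = (148.6 − 0.05289)/0.3738 = 397 days.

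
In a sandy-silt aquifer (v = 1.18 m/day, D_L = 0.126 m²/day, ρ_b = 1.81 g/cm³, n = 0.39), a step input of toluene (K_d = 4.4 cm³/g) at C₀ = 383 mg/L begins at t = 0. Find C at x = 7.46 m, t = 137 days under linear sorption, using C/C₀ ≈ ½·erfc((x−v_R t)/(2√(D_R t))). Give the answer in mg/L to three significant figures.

202 mg/L

Retardation factor R = 1 + ρ_b·K_d/n = 1 + 1.81 × 4.4/0.39 = 21.42.
Sorption retards both mechanisms: v_R = v/R = 0.05509 m/day, D_R = D/R = 0.005882 m²/day.
v_R·t = 0.05509 × 137 = 7.54733 m; 2√(D_R t) = 1.795 m; argument = (7.46 − 7.54733)/1.795 = -0.04865.
C = C₀ × ½·erfc(-0.04865) = 383 × 0.5274 = 202 mg/L.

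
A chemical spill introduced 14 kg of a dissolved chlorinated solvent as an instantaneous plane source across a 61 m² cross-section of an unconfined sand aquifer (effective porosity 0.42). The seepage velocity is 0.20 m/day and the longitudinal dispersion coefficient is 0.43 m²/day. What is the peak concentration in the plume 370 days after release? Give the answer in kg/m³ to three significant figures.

The peak of an instantaneous 1D plume sits at x = vt; there the Gaussian factor is 1 and C_max = M/(n_e·A·√(4πDt)), where n_e·A is the pore area the mass is dissolved in.
√(4πDt) = √(4π × 0.43 × 370) = 44.71 m, so C_max = 14/(0.42 × 61 × 44.71) = 0.0122 kg/m³.

0.0122 kg/m³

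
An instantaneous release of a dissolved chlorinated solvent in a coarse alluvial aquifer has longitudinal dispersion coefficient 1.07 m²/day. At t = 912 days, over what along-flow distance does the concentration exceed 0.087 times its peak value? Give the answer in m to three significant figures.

195 m

The plume is Gaussian with σ = √(2Dt) = √(2 × 1.07 × 912) = 44.18 m.
C/C_peak = exp(−Δx²/(2σ²)) = 0.087 ⇒ Δx = σ·√(−2 ln 0.087) = 44.18 × 2.210 = 97.64 m.
Width = 2Δx = 195 m.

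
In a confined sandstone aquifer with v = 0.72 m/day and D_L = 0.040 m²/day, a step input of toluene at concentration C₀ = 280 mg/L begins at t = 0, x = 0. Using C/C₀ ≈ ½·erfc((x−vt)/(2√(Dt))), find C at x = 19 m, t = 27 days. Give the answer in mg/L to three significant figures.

173 mg/L

For a continuous step input, C/C₀ ≈ ½·erfc((x−vt)/(2√(Dt))).
vt = 0.72 × 27 = 19.44 m and 2√(Dt) = 2√(0.040 × 27) = 2.078 m.
Argument (x−vt)/(2√(Dt)) = (19 − 19.44)/2.078 = -0.2117; ½·erfc(-0.2117) = 0.6177.
C = 280 × 0.6177 = 173 mg/L.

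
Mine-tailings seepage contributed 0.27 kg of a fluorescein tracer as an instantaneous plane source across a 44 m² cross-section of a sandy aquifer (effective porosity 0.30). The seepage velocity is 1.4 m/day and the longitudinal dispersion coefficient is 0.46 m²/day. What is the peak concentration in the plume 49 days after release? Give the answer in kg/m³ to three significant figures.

0.00122 kg/m³

The peak of an instantaneous 1D plume sits at x = vt; there the Gaussian factor is 1 and C_max = M/(n_e·A·√(4πDt)), where n_e·A is the pore area the mass is dissolved in.
√(4πDt) = √(4π × 0.46 × 49) = 16.83 m, so C_max = 0.27/(0.30 × 44 × 16.83) = 0.00122 kg/m³.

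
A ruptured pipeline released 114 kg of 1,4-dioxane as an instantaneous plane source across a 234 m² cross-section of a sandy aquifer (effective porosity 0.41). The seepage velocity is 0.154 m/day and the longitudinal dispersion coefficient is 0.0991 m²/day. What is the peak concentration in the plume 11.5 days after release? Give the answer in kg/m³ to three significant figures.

0.314 kg/m³

The peak of an instantaneous 1D plume sits at x = vt; there the Gaussian factor is 1 and C_max = M/(n_e·A·√(4πDt)), where n_e·A is the pore area the mass is dissolved in.
√(4πDt) = √(4π × 0.0991 × 11.5) = 3.784 m, so C_max = 114/(0.41 × 234 × 3.784) = 0.314 kg/m³.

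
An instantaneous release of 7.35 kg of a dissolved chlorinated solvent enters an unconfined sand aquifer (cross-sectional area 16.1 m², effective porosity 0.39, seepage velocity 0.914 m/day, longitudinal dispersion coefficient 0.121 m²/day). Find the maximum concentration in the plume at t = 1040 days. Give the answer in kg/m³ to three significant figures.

The peak of an instantaneous 1D plume sits at x = vt; there the Gaussian factor is 1 and C_max = M/(n_e·A·√(4πDt)), where n_e·A is the pore area the mass is dissolved in.
√(4πDt) = √(4π × 0.121 × 1040) = 39.77 m, so C_max = 7.35/(0.39 × 16.1 × 39.77) = 0.0294 kg/m³.

0.0294 kg/m³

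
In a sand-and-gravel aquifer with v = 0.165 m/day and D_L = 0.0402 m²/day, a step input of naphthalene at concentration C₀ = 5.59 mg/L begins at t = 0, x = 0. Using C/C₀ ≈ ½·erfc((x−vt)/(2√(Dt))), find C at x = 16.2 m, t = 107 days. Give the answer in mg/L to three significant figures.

3.86 mg/L

For a continuous step input, C/C₀ ≈ ½·erfc((x−vt)/(2√(Dt))).
vt = 0.165 × 107 = 17.655 m and 2√(Dt) = 2√(0.0402 × 107) = 4.148 m.
Argument (x−vt)/(2√(Dt)) = (16.2 − 17.655)/4.148 = -0.3508; ½·erfc(-0.3508) = 0.6901.
C = 5.59 × 0.6901 = 3.86 mg/L.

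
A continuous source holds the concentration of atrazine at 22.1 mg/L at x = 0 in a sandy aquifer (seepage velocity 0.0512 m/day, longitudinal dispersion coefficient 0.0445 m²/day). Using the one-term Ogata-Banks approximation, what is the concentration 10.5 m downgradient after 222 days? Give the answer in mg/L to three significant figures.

12.8 mg/L

For a continuous step input, C/C₀ ≈ ½·erfc((x−vt)/(2√(Dt))).
vt = 0.0512 × 222 = 11.3664 m and 2√(Dt) = 2√(0.0445 × 222) = 6.286 m.
Argument (x−vt)/(2√(Dt)) = (10.5 − 11.3664)/6.286 = -0.1378; ½·erfc(-0.1378) = 0.5773.
C = 22.1 × 0.5773 = 12.8 mg/L.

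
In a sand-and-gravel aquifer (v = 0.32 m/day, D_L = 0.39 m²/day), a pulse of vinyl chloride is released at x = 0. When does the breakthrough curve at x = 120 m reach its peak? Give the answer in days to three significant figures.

For the 1D instantaneous-source solution, setting ∂C/∂t = 0 at fixed x gives v²t² + 2Dt − x² = 0, so t = (√(D² + v²x²) − D)/v².
√(D² + v²x²) = √(0.39² + 0.32² × 120²) = 38.40; v² = 0.1024.
t = (38.40 − 0.39)/0.1024 = 371 days (vs. the pure-advection estimate x/v = 375 d).

371 days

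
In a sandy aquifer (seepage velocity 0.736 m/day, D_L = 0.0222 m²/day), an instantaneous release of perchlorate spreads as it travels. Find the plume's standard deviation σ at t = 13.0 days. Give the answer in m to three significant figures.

0.760 m

Dispersive spreading gives a Gaussian with σ² = 2Dt; advection only shifts the center.
σ = √(2 × 0.0222 × 13.0) = 0.760 m.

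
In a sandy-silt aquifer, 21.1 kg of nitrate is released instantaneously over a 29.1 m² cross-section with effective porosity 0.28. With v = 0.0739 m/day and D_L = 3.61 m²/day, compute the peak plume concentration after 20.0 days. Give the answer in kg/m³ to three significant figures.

The peak of an instantaneous 1D plume sits at x = vt; there the Gaussian factor is 1 and C_max = M/(n_e·A·√(4πDt)), where n_e·A is the pore area the mass is dissolved in.
√(4πDt) = √(4π × 3.61 × 20.0) = 30.12 m, so C_max = 21.1/(0.28 × 29.1 × 30.12) = 0.0860 kg/m³.

0.0860 kg/m³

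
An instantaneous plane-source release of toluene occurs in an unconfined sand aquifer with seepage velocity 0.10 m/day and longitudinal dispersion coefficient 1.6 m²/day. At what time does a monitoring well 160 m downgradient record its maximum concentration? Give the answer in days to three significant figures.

1450 days

For the 1D instantaneous-source solution, setting ∂C/∂t = 0 at fixed x gives v²t² + 2Dt − x² = 0, so t = (√(D² + v²x²) − D)/v².
√(D² + v²x²) = √(1.6² + 0.10² × 160²) = 16.08; v² = 0.01.
t = (16.08 − 1.6)/0.01 = 1450 days (vs. the pure-advection estimate x/v = 1600 d).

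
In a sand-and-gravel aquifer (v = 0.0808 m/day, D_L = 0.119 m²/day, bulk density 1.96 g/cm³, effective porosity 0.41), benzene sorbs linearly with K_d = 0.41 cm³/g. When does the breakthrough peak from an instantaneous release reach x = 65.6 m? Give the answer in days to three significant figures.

2350 days

Retardation factor R = 1 + ρ_b·K_d/n = 1 + 1.96 × 0.41/0.41 = 2.960.
Sorption retards both mechanisms: v_R = v/R = 0.02730 m/day, D_R = D/R = 0.04020 m²/day.
Peak time from v_R²t² + 2D_R t − x² = 0: t = (√(D_R² + v_R²x²) − D_R)/v_R².
√(D_R² + v_R²x²) = √(0.04020² + 0.02730² × 65.6²) = 1.791; v_R² = 0.0007453.
t = (1.791 − 0.04020)/0.0007453 = 2350 days.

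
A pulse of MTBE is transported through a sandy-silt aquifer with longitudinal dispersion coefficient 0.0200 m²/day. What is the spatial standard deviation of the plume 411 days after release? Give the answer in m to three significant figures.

Dispersive spreading gives a Gaussian with σ² = 2Dt; advection only shifts the center.
σ = √(2 × 0.0200 × 411) = 4.05 m.

4.05 m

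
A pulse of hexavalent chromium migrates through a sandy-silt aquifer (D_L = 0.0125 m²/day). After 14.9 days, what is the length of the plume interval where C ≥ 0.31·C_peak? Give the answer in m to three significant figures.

1.87 m

The plume is Gaussian with σ = √(2Dt) = √(2 × 0.0125 × 14.9) = 0.6103 m.
C/C_peak = exp(−Δx²/(2σ²)) = 0.31 ⇒ Δx = σ·√(−2 ln 0.31) = 0.6103 × 1.530 = 0.9338 m.
Width = 2Δx = 1.87 m.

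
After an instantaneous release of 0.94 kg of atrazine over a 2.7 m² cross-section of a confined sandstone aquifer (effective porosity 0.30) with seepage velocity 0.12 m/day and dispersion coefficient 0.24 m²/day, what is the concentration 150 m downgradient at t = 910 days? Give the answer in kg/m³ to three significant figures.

0.00330 kg/m³

For an instantaneous plane source, C(x,t) = M/(n_e·A·√(4πDt)) · exp(−(x−vt)²/(4Dt)), with n_e·A the pore (flow) area.
Plume center vt = 0.12 × 910 = 109.2 m, so the well at 150 m is 40.8 m downgradient of the peak.
√(4πDt) = 52.39 m, giving peak height M/(n_e·A·√(4πDt)) = 0.94/(0.30 × 2.7 × 52.39) = 0.02215 kg/m³.
(x−vt)²/(4Dt) = (40.8)²/(4 × 0.24 × 910) = 1.905; exp(−1.905) = 0.1488.
C = 0.02215 × 0.1488 = 0.00330 kg/m³.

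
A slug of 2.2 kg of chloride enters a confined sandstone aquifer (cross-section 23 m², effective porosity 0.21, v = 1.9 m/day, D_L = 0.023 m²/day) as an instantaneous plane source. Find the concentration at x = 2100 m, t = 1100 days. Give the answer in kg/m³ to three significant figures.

0.00951 kg/m³

For an instantaneous plane source, C(x,t) = M/(n_e·A·√(4πDt)) · exp(−(x−vt)²/(4Dt)), with n_e·A the pore (flow) area.
Plume center vt = 1.9 × 1100 = 2090 m, so the well at 2100 m is 10 m downgradient of the peak.
√(4πDt) = 17.83 m, giving peak height M/(n_e·A·√(4πDt)) = 2.2/(0.21 × 23 × 17.83) = 0.02555 kg/m³.
(x−vt)²/(4Dt) = (10)²/(4 × 0.023 × 1100) = 0.9881; exp(−0.9881) = 0.3723.
C = 0.02555 × 0.3723 = 0.00951 kg/m³.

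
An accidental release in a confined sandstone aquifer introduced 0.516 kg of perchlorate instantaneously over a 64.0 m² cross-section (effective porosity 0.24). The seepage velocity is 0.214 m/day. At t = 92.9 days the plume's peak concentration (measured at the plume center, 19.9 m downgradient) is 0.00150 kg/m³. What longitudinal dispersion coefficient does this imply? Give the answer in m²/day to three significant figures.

0.430 m²/day

At the plume center C_max = M/(n_e·A·√(4πDt)), so D = M²/(4πt·(n_e·A·C_max)²).
n_e·A·C_max = 0.24 × 64.0 × 0.00150 = 0.02304 kg/m.
D = 0.516²/(4π × 92.9 × 0.02304²) = 0.430 m²/day.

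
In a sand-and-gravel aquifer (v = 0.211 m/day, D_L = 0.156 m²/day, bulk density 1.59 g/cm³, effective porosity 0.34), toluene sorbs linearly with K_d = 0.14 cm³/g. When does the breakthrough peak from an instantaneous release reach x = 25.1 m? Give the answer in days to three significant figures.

Retardation factor R = 1 + ρ_b·K_d/n = 1 + 1.59 × 0.14/0.34 = 1.655.
Sorption retards both mechanisms: v_R = v/R = 0.1275 m/day, D_R = D/R = 0.09426 m²/day.
Peak time from v_R²t² + 2D_R t − x² = 0: t = (√(D_R² + v_R²x²) − D_R)/v_R².
√(D_R² + v_R²x²) = √(0.09426² + 0.1275² × 25.1²) = 3.202; v_R² = 0.01626.
t = (3.202 − 0.09426)/0.01626 = 191 days.

191 days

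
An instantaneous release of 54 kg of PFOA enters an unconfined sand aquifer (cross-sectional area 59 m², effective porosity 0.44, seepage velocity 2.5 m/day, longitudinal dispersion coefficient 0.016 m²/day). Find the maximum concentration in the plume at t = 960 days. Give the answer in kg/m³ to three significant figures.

The peak of an instantaneous 1D plume sits at x = vt; there the Gaussian factor is 1 and C_max = M/(n_e·A·√(4πDt)), where n_e·A is the pore area the mass is dissolved in.
√(4πDt) = √(4π × 0.016 × 960) = 13.89 m, so C_max = 54/(0.44 × 59 × 13.89) = 0.150 kg/m³.

0.150 kg/m³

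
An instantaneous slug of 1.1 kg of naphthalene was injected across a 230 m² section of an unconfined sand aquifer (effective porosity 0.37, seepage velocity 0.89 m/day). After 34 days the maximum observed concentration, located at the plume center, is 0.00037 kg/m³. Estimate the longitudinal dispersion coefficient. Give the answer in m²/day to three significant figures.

2.86 m²/day

At the plume center C_max = M/(n_e·A·√(4πDt)), so D = M²/(4πt·(n_e·A·C_max)²).
n_e·A·C_max = 0.37 × 230 × 0.00037 = 0.03149 kg/m.
D = 1.1²/(4π × 34 × 0.03149²) = 2.86 m²/day.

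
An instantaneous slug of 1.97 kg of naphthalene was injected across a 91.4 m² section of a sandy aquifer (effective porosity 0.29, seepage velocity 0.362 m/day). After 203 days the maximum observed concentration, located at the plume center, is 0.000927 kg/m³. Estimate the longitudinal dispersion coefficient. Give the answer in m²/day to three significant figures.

2.52 m²/day

At the plume center C_max = M/(n_e·A·√(4πDt)), so D = M²/(4πt·(n_e·A·C_max)²).
n_e·A·C_max = 0.29 × 91.4 × 0.000927 = 0.02457 kg/m.
D = 1.97²/(4π × 203 × 0.02457²) = 2.52 m²/day.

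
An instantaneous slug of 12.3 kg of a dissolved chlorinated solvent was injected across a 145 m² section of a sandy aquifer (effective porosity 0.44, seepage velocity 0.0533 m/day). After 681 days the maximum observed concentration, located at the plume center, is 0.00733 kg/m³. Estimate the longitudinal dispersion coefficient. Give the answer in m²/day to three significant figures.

At the plume center C_max = M/(n_e·A·√(4πDt)), so D = M²/(4πt·(n_e·A·C_max)²).
n_e·A·C_max = 0.44 × 145 × 0.00733 = 0.4677 kg/m.
D = 12.3²/(4π × 681 × 0.4677²) = 0.0808 m²/day.

0.0808 m²/day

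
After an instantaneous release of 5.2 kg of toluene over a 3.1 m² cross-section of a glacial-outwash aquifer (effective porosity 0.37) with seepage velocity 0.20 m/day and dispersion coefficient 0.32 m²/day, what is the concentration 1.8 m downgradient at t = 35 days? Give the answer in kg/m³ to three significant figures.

0.209 kg/m³

For an instantaneous plane source, C(x,t) = M/(n_e·A·√(4πDt)) · exp(−(x−vt)²/(4Dt)), with n_e·A the pore (flow) area.
Plume center vt = 0.20 × 35 = 7 m, so the well at 1.8 m is 5.2 m upgradient of the peak.
√(4πDt) = 11.86 m, giving peak height M/(n_e·A·√(4πDt)) = 5.2/(0.37 × 3.1 × 11.86) = 0.3823 kg/m³.
(x−vt)²/(4Dt) = (-5.2)²/(4 × 0.32 × 35) = 0.6036; exp(−0.6036) = 0.5468.
C = 0.3823 × 0.5468 = 0.209 kg/m³.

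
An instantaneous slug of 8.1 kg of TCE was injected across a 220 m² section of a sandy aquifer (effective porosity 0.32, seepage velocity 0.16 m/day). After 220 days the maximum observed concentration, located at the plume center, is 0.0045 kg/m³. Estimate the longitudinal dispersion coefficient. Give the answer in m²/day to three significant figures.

0.236 m²/day

At the plume center C_max = M/(n_e·A·√(4πDt)), so D = M²/(4πt·(n_e·A·C_max)²).
n_e·A·C_max = 0.32 × 220 × 0.0045 = 0.3168 kg/m.
D = 8.1²/(4π × 220 × 0.3168²) = 0.236 m²/day.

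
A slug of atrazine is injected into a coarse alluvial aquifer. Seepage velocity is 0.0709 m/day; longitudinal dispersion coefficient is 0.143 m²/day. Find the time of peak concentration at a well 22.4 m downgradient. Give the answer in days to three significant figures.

289 days

For the 1D instantaneous-source solution, setting ∂C/∂t = 0 at fixed x gives v²t² + 2Dt − x² = 0, so t = (√(D² + v²x²) − D)/v².
√(D² + v²x²) = √(0.143² + 0.0709² × 22.4²) = 1.595; v² = 0.00502681.
t = (1.595 − 0.143)/0.00502681 = 289 days (vs. the pure-advection estimate x/v = 316 d).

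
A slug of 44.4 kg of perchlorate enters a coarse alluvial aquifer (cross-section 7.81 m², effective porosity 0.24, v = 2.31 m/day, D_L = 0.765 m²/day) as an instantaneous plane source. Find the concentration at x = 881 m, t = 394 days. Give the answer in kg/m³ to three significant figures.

0.190 kg/m³

For an instantaneous plane source, C(x,t) = M/(n_e·A·√(4πDt)) · exp(−(x−vt)²/(4Dt)), with n_e·A the pore (flow) area.
Plume center vt = 2.31 × 394 = 910.14 m, so the well at 881 m is 29.14 m upgradient of the peak.
√(4πDt) = 61.54 m, giving peak height M/(n_e·A·√(4πDt)) = 44.4/(0.24 × 7.81 × 61.54) = 0.3849 kg/m³.
(x−vt)²/(4Dt) = (-29.14)²/(4 × 0.765 × 394) = 0.7043; exp(−0.7043) = 0.4945.
C = 0.3849 × 0.4945 = 0.190 kg/m³.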